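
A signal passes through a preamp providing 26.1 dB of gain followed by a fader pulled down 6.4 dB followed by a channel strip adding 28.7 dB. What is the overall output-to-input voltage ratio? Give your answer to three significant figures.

Net gain = 26.1 + (−6.4) + 28.7 = 48.4 dB.
Voltage ratio = 10^(48.4/20) = 263.

263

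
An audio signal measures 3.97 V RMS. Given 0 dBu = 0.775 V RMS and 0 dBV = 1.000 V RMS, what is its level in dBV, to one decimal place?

+12.0 dBV

dBV = 20·log₁₀(V / 1.000 V).
20·log₁₀(3.97/1.000) = +12.0 dBV.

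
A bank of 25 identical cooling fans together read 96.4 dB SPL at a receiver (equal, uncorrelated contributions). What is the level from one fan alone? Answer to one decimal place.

25 equal incoherent sources add 10·log₁₀(25) = 13.98 dB over one source.
L_one = 96.4 − 13.98 = 82.4 dB SPL.

82.4 dB SPL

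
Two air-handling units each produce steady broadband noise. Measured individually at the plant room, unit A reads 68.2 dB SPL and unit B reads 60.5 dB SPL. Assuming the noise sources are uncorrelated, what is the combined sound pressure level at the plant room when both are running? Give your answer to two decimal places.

Uncorrelated sources add in intensity (power), not in dB.
L_total = 10·log₁₀(10^(68.2/10) + 10^(60.5/10)) = 10·log₁₀(7729000) = 68.88 dB SPL.

68.88 dB SPL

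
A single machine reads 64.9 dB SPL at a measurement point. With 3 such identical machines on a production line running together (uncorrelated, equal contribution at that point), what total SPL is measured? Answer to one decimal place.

3 equal incoherent sources raise the level by 10·log₁₀(3) = 4.77 dB.
L_total = 64.9 + 4.77 = 69.7 dB SPL.

69.7 dB SPL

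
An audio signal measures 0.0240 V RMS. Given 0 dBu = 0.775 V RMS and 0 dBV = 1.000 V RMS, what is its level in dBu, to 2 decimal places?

dBu = 20·log₁₀(V / 0.775 V).
20·log₁₀(0.0240/0.775) = -30.18 dBu.

-30.18 dBu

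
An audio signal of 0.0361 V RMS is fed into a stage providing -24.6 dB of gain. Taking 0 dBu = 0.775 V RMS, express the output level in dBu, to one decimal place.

Input level: 20·log₁₀(0.0361/0.775) = -26.64 dBu.
Output: -26.64 − 24.6 = -51.2 dBu.

-51.2 dBu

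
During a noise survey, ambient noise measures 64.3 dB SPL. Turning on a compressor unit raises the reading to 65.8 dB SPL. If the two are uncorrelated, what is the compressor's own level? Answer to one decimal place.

60.5 dB SPL

Remove the background by subtracting linear intensities:
L_src = 10·log₁₀(10^(65.8/10) − 10^(64.3/10)) = 10·log₁₀(1110000) = 60.5 dB SPL.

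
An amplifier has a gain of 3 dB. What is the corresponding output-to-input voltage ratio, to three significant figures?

1.41

Voltage ratio = 10^(dB/20).
10^(3/20) = 10^(0.1500) = 1.41.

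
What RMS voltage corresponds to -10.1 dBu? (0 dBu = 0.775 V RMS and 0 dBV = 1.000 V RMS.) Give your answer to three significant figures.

V = 0.775 V × 10^(-10.1/20).
= 0.775 × 0.3126 = 0.242 V.

0.242 V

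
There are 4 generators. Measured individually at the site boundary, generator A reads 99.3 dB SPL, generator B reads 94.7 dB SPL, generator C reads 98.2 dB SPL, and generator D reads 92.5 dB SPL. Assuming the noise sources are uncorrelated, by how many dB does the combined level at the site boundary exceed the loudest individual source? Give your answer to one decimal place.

Add the sources as powers (linear), then convert back to dB:
L_total = 10·log₁₀(10^(99.3/10) + 10^(94.7/10) + 10^(98.2/10) + 10^(92.5/10)) = 102.98 dB SPL.
Excess over the loudest (99.3 dB): 102.98 − 99.3 = 3.7 dB.

3.7 dB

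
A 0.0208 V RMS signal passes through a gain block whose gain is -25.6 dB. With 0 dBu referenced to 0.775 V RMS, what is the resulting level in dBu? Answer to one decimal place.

-57.0 dBu

Input level: 20·log₁₀(0.0208/0.775) = -31.42 dBu.
Output: -31.42 − 25.6 = -57.0 dBu.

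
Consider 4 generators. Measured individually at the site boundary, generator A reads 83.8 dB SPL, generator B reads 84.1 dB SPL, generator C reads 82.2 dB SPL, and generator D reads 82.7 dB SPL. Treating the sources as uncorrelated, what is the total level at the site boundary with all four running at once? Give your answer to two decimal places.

Uncorrelated sources add in intensity (power), not in dB.
L_total = 10·log₁₀(10^(83.8/10) + 10^(84.1/10) + 10^(82.2/10) + 10^(82.7/10)) = 10·log₁₀(849100000) = 89.29 dB SPL.

89.29 dB SPL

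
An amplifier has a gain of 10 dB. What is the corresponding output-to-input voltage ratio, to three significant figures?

3.16

Voltage ratio = 10^(dB/20).
10^(10/20) = 10^(0.5000) = 3.16.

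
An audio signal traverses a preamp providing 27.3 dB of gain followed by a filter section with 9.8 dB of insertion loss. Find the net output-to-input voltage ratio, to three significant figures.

Net gain = 27.3 + (−9.8) = 17.5 dB.
Voltage ratio = 10^(17.5/20) = 7.50.

7.50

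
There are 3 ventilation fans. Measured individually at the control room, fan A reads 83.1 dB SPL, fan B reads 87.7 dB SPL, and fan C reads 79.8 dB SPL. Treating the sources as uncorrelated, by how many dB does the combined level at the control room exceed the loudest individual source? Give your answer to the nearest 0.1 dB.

Add the sources as powers (linear), then convert back to dB:
L_total = 10·log₁₀(10^(83.1/10) + 10^(87.7/10) + 10^(79.8/10)) = 89.49 dB SPL.
Excess over the loudest (87.7 dB): 89.49 − 87.7 = 1.8 dB.

1.8 dB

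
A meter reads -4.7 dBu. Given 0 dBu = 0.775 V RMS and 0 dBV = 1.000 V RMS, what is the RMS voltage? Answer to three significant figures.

0.451 V

V = 0.775 V × 10^(-4.7/20).
= 0.775 × 0.5821 = 0.451 V.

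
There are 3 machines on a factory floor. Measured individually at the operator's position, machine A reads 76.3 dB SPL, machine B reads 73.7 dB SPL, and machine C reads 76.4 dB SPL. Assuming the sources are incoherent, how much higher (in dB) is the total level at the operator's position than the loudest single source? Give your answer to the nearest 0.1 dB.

Incoherent sources sum as intensities:
L_total = 10·log₁₀(10^(76.3/10) + 10^(73.7/10) + 10^(76.4/10)) = 80.40 dB SPL.
Excess over the loudest (76.4 dB): 80.40 − 76.4 = 4.0 dB.

4.0 dB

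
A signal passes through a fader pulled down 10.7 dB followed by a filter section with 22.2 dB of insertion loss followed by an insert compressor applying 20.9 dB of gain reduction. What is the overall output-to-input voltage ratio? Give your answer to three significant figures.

Net gain = (−10.7) + (−22.2) + (−20.9) = -53.8 dB.
Voltage ratio = 10^(-53.8/20) = 0.00204.

0.00204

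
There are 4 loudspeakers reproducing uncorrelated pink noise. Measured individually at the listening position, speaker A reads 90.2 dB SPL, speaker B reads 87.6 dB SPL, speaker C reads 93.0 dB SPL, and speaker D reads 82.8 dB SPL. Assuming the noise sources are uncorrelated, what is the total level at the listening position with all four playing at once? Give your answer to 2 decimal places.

95.81 dB SPL

Add the sources as powers (linear), then convert back to dB:
L_total = 10·log₁₀(10^(90.2/10) + 10^(87.6/10) + 10^(93.0/10) + 10^(82.8/10)) = 10·log₁₀(3808000000) = 95.81 dB SPL.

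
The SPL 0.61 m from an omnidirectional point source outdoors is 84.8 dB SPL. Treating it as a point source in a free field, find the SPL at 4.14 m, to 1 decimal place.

68.2 dB SPL

Free-field point source: level drops by 20·log₁₀ of the distance ratio.
ΔL = −20·log₁₀(4.14/0.61) = -16.63 dB, so L₂ = 84.8 + (-16.63) = 68.2 dB SPL.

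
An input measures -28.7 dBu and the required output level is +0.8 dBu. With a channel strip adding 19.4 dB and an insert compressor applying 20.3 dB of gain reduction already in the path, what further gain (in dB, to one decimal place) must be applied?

The required make-up gain is the shortfall in the dB sum.
G = +0.8 − (-28.7) − 19.4 + 20.3 = 30.4 dB.

30.4 dB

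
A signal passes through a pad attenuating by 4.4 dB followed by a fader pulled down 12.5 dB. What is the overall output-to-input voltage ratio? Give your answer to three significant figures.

0.143

Net gain = (−4.4) + (−12.5) = -16.9 dB.
Voltage ratio = 10^(-16.9/20) = 0.143.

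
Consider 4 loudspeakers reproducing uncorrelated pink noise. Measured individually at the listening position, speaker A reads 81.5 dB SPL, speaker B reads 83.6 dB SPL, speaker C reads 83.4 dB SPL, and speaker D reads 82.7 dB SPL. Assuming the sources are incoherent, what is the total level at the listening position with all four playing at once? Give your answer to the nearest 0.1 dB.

88.9 dB SPL

Add the sources as powers (linear), then convert back to dB:
L_total = 10·log₁₀(10^(81.5/10) + 10^(83.6/10) + 10^(83.4/10) + 10^(82.7/10)) = 10·log₁₀(775300000) = 88.9 dB SPL.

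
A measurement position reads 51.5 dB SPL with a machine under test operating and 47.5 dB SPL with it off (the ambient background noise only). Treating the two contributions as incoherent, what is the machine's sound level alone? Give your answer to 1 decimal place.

49.3 dB SPL

Remove the background by subtracting linear intensities:
L_src = 10·log₁₀(10^(51.5/10) − 10^(47.5/10)) = 10·log₁₀(85020) = 49.3 dB SPL.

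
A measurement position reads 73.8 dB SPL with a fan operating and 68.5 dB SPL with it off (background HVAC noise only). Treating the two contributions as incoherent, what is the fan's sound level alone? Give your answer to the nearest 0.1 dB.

Background correction is a power subtraction:
L_src = 10·log₁₀(10^(73.8/10) − 10^(68.5/10)) = 10·log₁₀(16910000) = 72.3 dB SPL.

72.3 dB SPL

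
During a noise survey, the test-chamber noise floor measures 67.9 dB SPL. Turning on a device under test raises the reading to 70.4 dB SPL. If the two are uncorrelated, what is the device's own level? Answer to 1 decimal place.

66.8 dB SPL

Subtract intensities: L_src = 10·log₁₀(10^(L_total/10) − 10^(L_bg/10)).
L_src = 10·log₁₀(10^(70.4/10) − 10^(67.9/10)) = 10·log₁₀(4799000) = 66.8 dB SPL.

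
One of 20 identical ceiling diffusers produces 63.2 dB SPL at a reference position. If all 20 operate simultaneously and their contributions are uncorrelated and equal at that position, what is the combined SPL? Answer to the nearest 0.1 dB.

20 equal incoherent sources raise the level by 10·log₁₀(20) = 13.01 dB.
L_total = 63.2 + 13.01 = 76.2 dB SPL.

76.2 dB SPL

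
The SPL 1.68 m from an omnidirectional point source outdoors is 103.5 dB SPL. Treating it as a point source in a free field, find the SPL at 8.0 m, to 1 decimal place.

89.9 dB SPL

For a point source in a free field, ΔL = −20·log₁₀(d₂/d₁).
ΔL = −20·log₁₀(8.0/1.68) = -13.56 dB, so L₂ = 103.5 + (-13.56) = 89.9 dB SPL.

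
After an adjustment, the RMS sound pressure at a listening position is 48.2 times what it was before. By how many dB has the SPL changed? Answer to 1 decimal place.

Sound pressure is an amplitude quantity: ΔL = 20·log₁₀(p₂/p₁).
20·log₁₀(48.2) = 33.7 dB.

33.7 dB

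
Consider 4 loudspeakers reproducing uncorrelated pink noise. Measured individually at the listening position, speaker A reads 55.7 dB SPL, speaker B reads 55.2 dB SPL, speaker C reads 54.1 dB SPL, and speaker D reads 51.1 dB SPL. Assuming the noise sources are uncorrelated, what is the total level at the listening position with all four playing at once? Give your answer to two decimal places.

Incoherent sources sum as intensities:
L_total = 10·log₁₀(10^(55.7/10) + 10^(55.2/10) + 10^(54.1/10) + 10^(51.1/10)) = 10·log₁₀(1089000) = 60.37 dB SPL.

60.37 dB SPL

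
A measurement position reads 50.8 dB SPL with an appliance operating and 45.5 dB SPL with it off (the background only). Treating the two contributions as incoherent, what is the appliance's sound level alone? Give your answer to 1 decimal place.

Background correction is a power subtraction:
L_src = 10·log₁₀(10^(50.8/10) − 10^(45.5/10)) = 10·log₁₀(84750) = 49.3 dB SPL.

49.3 dB SPL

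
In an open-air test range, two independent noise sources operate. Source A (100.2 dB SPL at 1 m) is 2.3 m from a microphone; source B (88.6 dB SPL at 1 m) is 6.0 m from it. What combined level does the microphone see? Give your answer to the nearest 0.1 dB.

93.0 dB SPL

At the listener: L_A = 100.2 − 20·log₁₀(2.3) = 92.97 dB; L_B = 88.6 − 20·log₁₀(6.0) = 73.04 dB.
Combined: 10·log₁₀(10^(92.97/10)+10^(73.04/10)) = 93.0 dB SPL.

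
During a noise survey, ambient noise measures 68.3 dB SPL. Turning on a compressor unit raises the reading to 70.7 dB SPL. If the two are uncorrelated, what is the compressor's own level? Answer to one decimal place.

Subtract intensities: L_src = 10·log₁₀(10^(L_total/10) − 10^(L_bg/10)).
L_src = 10·log₁₀(10^(70.7/10) − 10^(68.3/10)) = 10·log₁₀(4988000) = 67.0 dB SPL.

67.0 dB SPL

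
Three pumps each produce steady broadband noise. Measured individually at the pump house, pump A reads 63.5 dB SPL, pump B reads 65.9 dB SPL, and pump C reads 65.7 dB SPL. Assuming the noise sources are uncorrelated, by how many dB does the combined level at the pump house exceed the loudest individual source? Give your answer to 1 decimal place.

4.0 dB

Uncorrelated sources add in intensity (power), not in dB.
L_total = 10·log₁₀(10^(63.5/10) + 10^(65.9/10) + 10^(65.7/10)) = 69.93 dB SPL.
Excess over the loudest (65.9 dB): 69.93 − 65.9 = 4.0 dB.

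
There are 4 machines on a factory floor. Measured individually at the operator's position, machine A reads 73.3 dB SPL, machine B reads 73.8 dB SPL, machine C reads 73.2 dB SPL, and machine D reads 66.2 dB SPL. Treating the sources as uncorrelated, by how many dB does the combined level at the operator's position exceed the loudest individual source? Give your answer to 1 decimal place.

4.7 dB

Uncorrelated sources add in intensity (power), not in dB.
L_total = 10·log₁₀(10^(73.3/10) + 10^(73.8/10) + 10^(73.2/10) + 10^(66.2/10)) = 78.48 dB SPL.
Excess over the loudest (73.8 dB): 78.48 − 73.8 = 4.7 dB.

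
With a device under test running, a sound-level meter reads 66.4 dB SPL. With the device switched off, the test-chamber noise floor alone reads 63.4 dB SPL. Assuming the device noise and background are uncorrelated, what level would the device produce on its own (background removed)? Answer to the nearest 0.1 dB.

63.4 dB SPL

Background correction is a power subtraction:
L_src = 10·log₁₀(10^(66.4/10) − 10^(63.4/10)) = 10·log₁₀(2177000) = 63.4 dB SPL.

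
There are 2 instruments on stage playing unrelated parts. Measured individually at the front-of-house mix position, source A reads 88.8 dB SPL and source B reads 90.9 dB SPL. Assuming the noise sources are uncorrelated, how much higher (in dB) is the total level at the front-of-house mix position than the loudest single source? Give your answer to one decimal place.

Add the sources as powers (linear), then convert back to dB:
L_total = 10·log₁₀(10^(88.8/10) + 10^(90.9/10)) = 92.99 dB SPL.
Excess over the loudest (90.9 dB): 92.99 − 90.9 = 2.1 dB.

2.1 dB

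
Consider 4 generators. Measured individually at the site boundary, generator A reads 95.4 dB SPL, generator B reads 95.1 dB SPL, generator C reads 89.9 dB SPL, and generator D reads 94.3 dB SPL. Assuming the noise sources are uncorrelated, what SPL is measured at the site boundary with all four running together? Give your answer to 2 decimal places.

Incoherent sources sum as intensities:
L_total = 10·log₁₀(10^(95.4/10) + 10^(95.1/10) + 10^(89.9/10) + 10^(94.3/10)) = 10·log₁₀(10372000000) = 100.16 dB SPL.

100.16 dB SPL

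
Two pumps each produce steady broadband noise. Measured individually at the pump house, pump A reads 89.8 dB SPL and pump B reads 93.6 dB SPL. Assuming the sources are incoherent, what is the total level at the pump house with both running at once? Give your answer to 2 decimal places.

Uncorrelated sources add in intensity (power), not in dB.
L_total = 10·log₁₀(10^(89.8/10) + 10^(93.6/10)) = 10·log₁₀(3246000000) = 95.11 dB SPL.

95.11 dB SPL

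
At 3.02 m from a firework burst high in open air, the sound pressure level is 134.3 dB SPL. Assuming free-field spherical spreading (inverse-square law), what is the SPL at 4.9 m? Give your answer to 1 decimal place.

130.1 dB SPL

Free-field point source: level drops by 20·log₁₀ of the distance ratio.
ΔL = −20·log₁₀(4.9/3.02) = -4.20 dB, so L₂ = 134.3 + (-4.20) = 130.1 dB SPL.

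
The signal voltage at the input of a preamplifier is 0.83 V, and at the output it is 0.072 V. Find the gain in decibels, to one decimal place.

-21.2 dB

Voltage is an amplitude quantity, so gain = 20·log₁₀(V_out/V_in).
20·log₁₀(0.072/0.83) = 20·log₁₀(0.08675) = -21.2 dB.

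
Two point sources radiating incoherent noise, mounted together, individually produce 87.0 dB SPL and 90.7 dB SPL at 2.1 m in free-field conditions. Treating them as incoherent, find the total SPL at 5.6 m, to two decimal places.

83.72 dB SPL

Combined at 2.1 m: 10·log₁₀(10^(87.0/10)+10^(90.7/10)) = 92.243 dB SPL.
Then apply −20·log₁₀(5.6/2.1) = -8.519 dB → 83.72 dB SPL.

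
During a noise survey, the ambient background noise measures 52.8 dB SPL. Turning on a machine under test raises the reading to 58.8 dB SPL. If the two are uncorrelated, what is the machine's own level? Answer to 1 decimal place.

57.5 dB SPL

Background correction is a power subtraction:
L_src = 10·log₁₀(10^(58.8/10) − 10^(52.8/10)) = 10·log₁₀(568000) = 57.5 dB SPL.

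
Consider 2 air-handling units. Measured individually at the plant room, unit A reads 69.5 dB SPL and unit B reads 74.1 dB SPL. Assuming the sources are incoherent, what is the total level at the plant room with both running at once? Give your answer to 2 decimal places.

Add the sources as powers (linear), then convert back to dB:
L_total = 10·log₁₀(10^(69.5/10) + 10^(74.1/10)) = 10·log₁₀(34620000) = 75.39 dB SPL.

75.39 dB SPL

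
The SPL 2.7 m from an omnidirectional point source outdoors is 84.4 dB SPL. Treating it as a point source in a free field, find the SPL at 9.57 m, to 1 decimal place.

For a point source in a free field, ΔL = −20·log₁₀(d₂/d₁).
ΔL = −20·log₁₀(9.57/2.7) = -10.99 dB, so L₂ = 84.4 + (-10.99) = 73.4 dB SPL.

73.4 dB SPL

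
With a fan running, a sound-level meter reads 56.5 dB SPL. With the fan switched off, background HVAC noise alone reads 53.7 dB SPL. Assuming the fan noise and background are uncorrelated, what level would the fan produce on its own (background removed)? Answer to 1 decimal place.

53.3 dB SPL

Remove the background by subtracting linear intensities:
L_src = 10·log₁₀(10^(56.5/10) − 10^(53.7/10)) = 10·log₁₀(212300) = 53.3 dB SPL.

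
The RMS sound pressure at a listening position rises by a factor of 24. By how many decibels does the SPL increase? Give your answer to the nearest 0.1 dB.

Sound pressure is an amplitude quantity: ΔL = 20·log₁₀(p₂/p₁).
20·log₁₀(24) = 27.6 dB.

27.6 dB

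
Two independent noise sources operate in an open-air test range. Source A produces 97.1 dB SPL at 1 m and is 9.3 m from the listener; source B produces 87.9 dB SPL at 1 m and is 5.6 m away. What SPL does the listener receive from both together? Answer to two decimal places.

78.97 dB SPL

At the listener: L_A = 97.1 − 20·log₁₀(9.3) = 77.730 dB; L_B = 87.9 − 20·log₁₀(5.6) = 72.936 dB.
Combined: 10·log₁₀(10^(77.730/10)+10^(72.936/10)) = 78.97 dB SPL.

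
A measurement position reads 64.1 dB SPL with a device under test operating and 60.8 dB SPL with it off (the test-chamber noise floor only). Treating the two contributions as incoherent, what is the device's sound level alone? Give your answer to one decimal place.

61.4 dB SPL

Subtract intensities: L_src = 10·log₁₀(10^(L_total/10) − 10^(L_bg/10)).
L_src = 10·log₁₀(10^(64.1/10) − 10^(60.8/10)) = 10·log₁₀(1368000) = 61.4 dB SPL.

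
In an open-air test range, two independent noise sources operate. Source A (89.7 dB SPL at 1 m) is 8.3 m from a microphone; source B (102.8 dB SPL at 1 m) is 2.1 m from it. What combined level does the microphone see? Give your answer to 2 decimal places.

96.37 dB SPL

At the listener: L_A = 89.7 − 20·log₁₀(8.3) = 71.318 dB; L_B = 102.8 − 20·log₁₀(2.1) = 96.356 dB.
Combined: 10·log₁₀(10^(71.318/10)+10^(96.356/10)) = 96.37 dB SPL.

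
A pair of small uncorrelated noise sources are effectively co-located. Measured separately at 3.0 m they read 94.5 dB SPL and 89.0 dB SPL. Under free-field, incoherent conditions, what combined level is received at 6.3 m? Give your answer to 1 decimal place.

89.1 dB SPL

Combined at 3.0 m: 10·log₁₀(10^(94.5/10)+10^(89.0/10)) = 95.58 dB SPL.
Then apply −20·log₁₀(6.3/3.0) = -6.44 dB → 89.1 dB SPL.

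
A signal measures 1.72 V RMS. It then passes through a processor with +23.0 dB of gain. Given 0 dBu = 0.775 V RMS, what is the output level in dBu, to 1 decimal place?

Input level: 20·log₁₀(1.72/0.775) = 6.92 dBu.
Output: 6.92 + 23.0 = +29.9 dBu.

+29.9 dBu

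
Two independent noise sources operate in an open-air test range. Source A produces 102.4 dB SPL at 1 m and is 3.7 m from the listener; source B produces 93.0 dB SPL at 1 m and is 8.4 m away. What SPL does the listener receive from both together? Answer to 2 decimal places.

91.13 dB SPL

At the listener: L_A = 102.4 − 20·log₁₀(3.7) = 91.036 dB; L_B = 93.0 − 20·log₁₀(8.4) = 74.514 dB.
Combined: 10·log₁₀(10^(91.036/10)+10^(74.514/10)) = 91.13 dB SPL.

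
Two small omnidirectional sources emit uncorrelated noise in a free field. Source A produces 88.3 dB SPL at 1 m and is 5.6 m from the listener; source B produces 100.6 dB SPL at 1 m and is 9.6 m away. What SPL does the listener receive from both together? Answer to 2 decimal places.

At the listener: L_A = 88.3 − 20·log₁₀(5.6) = 73.336 dB; L_B = 100.6 − 20·log₁₀(9.6) = 80.955 dB.
Combined: 10·log₁₀(10^(73.336/10)+10^(80.955/10)) = 81.65 dB SPL.

81.65 dB SPL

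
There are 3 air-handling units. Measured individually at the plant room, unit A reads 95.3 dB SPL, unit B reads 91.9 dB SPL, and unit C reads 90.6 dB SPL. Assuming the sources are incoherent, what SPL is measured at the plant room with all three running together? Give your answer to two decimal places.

Uncorrelated sources add in intensity (power), not in dB.
L_total = 10·log₁₀(10^(95.3/10) + 10^(91.9/10) + 10^(90.6/10)) = 10·log₁₀(6085000000) = 97.84 dB SPL.

97.84 dB SPL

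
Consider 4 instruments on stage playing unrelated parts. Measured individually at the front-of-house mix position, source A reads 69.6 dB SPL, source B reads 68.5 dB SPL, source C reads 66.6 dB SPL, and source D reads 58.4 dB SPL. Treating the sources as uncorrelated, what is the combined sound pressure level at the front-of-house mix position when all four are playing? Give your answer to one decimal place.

Uncorrelated sources add in intensity (power), not in dB.
L_total = 10·log₁₀(10^(69.6/10) + 10^(68.5/10) + 10^(66.6/10) + 10^(58.4/10)) = 10·log₁₀(21460000) = 73.3 dB SPL.

73.3 dB SPL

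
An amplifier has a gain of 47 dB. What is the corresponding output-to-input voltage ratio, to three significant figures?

224

Voltage ratio = 10^(dB/20).
10^(47/20) = 10^(2.350) = 224.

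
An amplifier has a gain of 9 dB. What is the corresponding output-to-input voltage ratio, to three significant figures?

Voltage ratio = 10^(dB/20).
10^(9/20) = 10^(0.4500) = 2.82.

2.82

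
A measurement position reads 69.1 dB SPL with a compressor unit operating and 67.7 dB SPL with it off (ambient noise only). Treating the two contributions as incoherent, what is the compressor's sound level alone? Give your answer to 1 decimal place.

Subtract intensities: L_src = 10·log₁₀(10^(L_total/10) − 10^(L_bg/10)).
L_src = 10·log₁₀(10^(69.1/10) − 10^(67.7/10)) = 10·log₁₀(2240000) = 63.5 dB SPL.

63.5 dB SPL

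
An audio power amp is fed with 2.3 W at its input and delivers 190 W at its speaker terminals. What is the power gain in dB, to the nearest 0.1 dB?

Power ratio → dB uses the 10·log₁₀ form:
10·log₁₀(190/2.3) = 10·log₁₀(82.61) = 19.2 dB.

19.2 dB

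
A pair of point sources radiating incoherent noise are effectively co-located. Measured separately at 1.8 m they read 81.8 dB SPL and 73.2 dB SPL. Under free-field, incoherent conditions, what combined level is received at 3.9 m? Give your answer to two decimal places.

Combined at 1.8 m: 10·log₁₀(10^(81.8/10)+10^(73.2/10)) = 82.362 dB SPL.
Then apply −20·log₁₀(3.9/1.8) = -6.716 dB → 75.65 dB SPL.

75.65 dB SPL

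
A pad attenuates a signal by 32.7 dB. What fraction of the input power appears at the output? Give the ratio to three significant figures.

0.000537

Power ratio = 10^(dB/10).
10^(-32.7/10) = 10^(-3.270) = 0.000537.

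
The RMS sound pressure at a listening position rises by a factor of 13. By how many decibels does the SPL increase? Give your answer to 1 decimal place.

SPL change from a pressure ratio uses the 20·log₁₀ form:
20·log₁₀(13) = 22.3 dB.

22.3 dB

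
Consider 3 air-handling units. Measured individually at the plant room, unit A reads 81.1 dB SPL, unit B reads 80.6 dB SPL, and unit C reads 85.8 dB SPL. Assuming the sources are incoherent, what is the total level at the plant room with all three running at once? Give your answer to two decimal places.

Add the sources as powers (linear), then convert back to dB:
L_total = 10·log₁₀(10^(81.1/10) + 10^(80.6/10) + 10^(85.8/10)) = 10·log₁₀(623800000) = 87.95 dB SPL.

87.95 dB SPL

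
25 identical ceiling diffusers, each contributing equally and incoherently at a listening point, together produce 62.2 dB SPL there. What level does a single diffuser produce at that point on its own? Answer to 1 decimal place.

25 equal incoherent sources add 10·log₁₀(25) = 13.98 dB over one source.
L_one = 62.2 − 13.98 = 48.2 dB SPL.

48.2 dB SPL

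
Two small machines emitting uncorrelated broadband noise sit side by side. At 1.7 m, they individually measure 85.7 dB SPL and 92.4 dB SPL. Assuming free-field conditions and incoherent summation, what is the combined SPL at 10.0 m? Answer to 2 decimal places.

77.85 dB SPL

Combined at 1.7 m: 10·log₁₀(10^(85.7/10)+10^(92.4/10)) = 93.241 dB SPL.
Then apply −20·log₁₀(10.0/1.7) = -15.391 dB → 77.85 dB SPL.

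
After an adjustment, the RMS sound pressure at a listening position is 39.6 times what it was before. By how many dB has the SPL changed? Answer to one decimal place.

32.0 dB

SPL change from a pressure ratio uses the 20·log₁₀ form:
20·log₁₀(39.6) = 32.0 dB.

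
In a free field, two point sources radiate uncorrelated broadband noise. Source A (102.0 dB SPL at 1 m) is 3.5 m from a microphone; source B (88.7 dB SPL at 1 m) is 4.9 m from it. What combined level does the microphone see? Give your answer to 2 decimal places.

91.22 dB SPL

At the listener: L_A = 102.0 − 20·log₁₀(3.5) = 91.119 dB; L_B = 88.7 − 20·log₁₀(4.9) = 74.896 dB.
Combined: 10·log₁₀(10^(91.119/10)+10^(74.896/10)) = 91.22 dB SPL.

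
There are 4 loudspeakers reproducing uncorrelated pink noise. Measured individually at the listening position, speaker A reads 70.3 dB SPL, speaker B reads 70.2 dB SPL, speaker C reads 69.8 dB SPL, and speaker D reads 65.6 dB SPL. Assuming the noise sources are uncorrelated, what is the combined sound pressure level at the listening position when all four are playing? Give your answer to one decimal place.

Uncorrelated sources add in intensity (power), not in dB.
L_total = 10·log₁₀(10^(70.3/10) + 10^(70.2/10) + 10^(69.8/10) + 10^(65.6/10)) = 10·log₁₀(34370000) = 75.4 dB SPL.

75.4 dB SPL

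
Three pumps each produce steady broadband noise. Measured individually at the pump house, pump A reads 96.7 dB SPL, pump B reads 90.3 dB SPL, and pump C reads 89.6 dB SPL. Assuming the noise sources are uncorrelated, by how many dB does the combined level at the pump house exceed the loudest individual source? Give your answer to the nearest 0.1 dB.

1.5 dB

Uncorrelated sources add in intensity (power), not in dB.
L_total = 10·log₁₀(10^(96.7/10) + 10^(90.3/10) + 10^(89.6/10)) = 98.24 dB SPL.
Excess over the loudest (96.7 dB): 98.24 − 96.7 = 1.5 dB.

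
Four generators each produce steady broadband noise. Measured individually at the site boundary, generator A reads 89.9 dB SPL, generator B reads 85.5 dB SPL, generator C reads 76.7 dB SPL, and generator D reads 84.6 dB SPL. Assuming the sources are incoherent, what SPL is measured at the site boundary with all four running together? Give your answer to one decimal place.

92.2 dB SPL

Add the sources as powers (linear), then convert back to dB:
L_total = 10·log₁₀(10^(89.9/10) + 10^(85.5/10) + 10^(76.7/10) + 10^(84.6/10)) = 10·log₁₀(1667000000) = 92.2 dB SPL.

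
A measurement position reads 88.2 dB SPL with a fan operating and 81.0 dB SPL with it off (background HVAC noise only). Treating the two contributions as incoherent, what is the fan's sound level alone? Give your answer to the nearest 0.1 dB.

Background correction is a power subtraction:
L_src = 10·log₁₀(10^(88.2/10) − 10^(81.0/10)) = 10·log₁₀(534800000) = 87.3 dB SPL.

87.3 dB SPL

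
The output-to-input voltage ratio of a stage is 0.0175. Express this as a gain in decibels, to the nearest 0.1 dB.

Voltage ratio → dB uses the 20·log₁₀ form:
20·log₁₀(0.0175) = -35.1 dB.

-35.1 dB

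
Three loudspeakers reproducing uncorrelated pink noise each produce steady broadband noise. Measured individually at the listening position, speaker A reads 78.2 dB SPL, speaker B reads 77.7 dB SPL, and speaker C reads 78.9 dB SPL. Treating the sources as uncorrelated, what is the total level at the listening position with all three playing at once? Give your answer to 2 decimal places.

83.07 dB SPL

Uncorrelated sources add in intensity (power), not in dB.
L_total = 10·log₁₀(10^(78.2/10) + 10^(77.7/10) + 10^(78.9/10)) = 10·log₁₀(202600000) = 83.07 dB SPL.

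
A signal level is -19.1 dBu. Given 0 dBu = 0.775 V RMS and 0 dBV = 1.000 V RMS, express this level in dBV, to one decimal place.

The offset between the scales is 20·log₁₀(0.775/1.000) = −2.214 dB.
So dBV = -19.1 − 2.214 = -21.3 dBV.

-21.3 dBV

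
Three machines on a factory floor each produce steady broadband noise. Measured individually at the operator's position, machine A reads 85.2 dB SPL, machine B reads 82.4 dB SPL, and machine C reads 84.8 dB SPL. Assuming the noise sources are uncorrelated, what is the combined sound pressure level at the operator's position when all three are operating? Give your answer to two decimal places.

89.07 dB SPL

Add the sources as powers (linear), then convert back to dB:
L_total = 10·log₁₀(10^(85.2/10) + 10^(82.4/10) + 10^(84.8/10)) = 10·log₁₀(806900000) = 89.07 dB SPL.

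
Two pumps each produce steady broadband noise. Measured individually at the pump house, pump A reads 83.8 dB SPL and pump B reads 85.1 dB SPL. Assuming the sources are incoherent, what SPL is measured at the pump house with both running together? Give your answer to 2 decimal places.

87.51 dB SPL

Add the sources as powers (linear), then convert back to dB:
L_total = 10·log₁₀(10^(83.8/10) + 10^(85.1/10)) = 10·log₁₀(563500000) = 87.51 dB SPL.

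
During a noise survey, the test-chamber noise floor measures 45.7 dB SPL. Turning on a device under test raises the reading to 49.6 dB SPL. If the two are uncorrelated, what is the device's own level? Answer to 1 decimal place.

47.3 dB SPL

Remove the background by subtracting linear intensities:
L_src = 10·log₁₀(10^(49.6/10) − 10^(45.7/10)) = 10·log₁₀(54050) = 47.3 dB SPL.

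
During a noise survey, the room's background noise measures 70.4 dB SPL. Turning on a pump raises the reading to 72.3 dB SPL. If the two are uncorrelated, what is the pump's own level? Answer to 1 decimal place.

Remove the background by subtracting linear intensities:
L_src = 10·log₁₀(10^(72.3/10) − 10^(70.4/10)) = 10·log₁₀(6018000) = 67.8 dB SPL.

67.8 dB SPL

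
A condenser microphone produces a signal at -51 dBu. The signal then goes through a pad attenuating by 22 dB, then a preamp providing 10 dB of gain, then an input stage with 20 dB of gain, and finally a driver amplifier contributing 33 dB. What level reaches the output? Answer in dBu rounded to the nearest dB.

-10 dBu

Gain stages sum in dB:
-51 − 22 + 10 + 20 + 33 = -10 dBu.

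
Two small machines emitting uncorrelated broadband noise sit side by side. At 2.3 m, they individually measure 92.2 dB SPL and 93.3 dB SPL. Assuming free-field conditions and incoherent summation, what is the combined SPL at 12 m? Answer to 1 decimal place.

Combined at 2.3 m: 10·log₁₀(10^(92.2/10)+10^(93.3/10)) = 95.80 dB SPL.
Then apply −20·log₁₀(12/2.3) = -14.35 dB → 81.4 dB SPL.

81.4 dB SPL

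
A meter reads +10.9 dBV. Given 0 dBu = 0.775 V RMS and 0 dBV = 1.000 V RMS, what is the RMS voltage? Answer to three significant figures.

3.51 V

V = 1.000 V × 10^(+10.9/20).
= 1.000 × 3.508 = 3.51 V.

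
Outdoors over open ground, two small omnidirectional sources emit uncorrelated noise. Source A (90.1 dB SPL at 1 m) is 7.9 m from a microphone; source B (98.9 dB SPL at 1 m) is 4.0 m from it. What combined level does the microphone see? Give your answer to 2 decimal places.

87.00 dB SPL

At the listener: L_A = 90.1 − 20·log₁₀(7.9) = 72.147 dB; L_B = 98.9 − 20·log₁₀(4.0) = 86.859 dB.
Combined: 10·log₁₀(10^(72.147/10)+10^(86.859/10)) = 87.00 dB SPL.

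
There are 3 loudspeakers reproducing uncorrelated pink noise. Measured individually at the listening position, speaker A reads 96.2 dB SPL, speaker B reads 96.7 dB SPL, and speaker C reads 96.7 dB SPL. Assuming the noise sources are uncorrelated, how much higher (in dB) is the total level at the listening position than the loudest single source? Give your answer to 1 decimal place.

Incoherent sources sum as intensities:
L_total = 10·log₁₀(10^(96.2/10) + 10^(96.7/10) + 10^(96.7/10)) = 101.31 dB SPL.
Excess over the loudest (96.7 dB): 101.31 − 96.7 = 4.6 dB.

4.6 dB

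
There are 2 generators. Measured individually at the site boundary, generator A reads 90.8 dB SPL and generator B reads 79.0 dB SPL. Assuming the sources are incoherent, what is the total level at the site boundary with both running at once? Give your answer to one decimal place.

91.1 dB SPL

Add the sources as powers (linear), then convert back to dB:
L_total = 10·log₁₀(10^(90.8/10) + 10^(79.0/10)) = 10·log₁₀(1282000000) = 91.1 dB SPL.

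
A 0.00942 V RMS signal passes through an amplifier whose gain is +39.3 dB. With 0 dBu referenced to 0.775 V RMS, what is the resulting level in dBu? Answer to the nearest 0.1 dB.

Input level: 20·log₁₀(0.00942/0.775) = -38.31 dBu.
Output: -38.31 + 39.3 = +1.0 dBu.

+1.0 dBu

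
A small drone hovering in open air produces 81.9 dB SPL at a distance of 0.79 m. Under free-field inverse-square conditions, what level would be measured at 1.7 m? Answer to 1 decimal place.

75.2 dB SPL

Inverse-square spreading gives ΔL = −20·log₁₀(d₂/d₁).
ΔL = −20·log₁₀(1.7/0.79) = -6.66 dB, so L₂ = 81.9 + (-6.66) = 75.2 dB SPL.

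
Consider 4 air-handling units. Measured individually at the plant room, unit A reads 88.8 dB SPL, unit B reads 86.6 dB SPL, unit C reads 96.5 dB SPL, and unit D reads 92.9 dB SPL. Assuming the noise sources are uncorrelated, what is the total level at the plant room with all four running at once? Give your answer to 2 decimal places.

98.83 dB SPL

Add the sources as powers (linear), then convert back to dB:
L_total = 10·log₁₀(10^(88.8/10) + 10^(86.6/10) + 10^(96.5/10) + 10^(92.9/10)) = 10·log₁₀(7632000000) = 98.83 dB SPL.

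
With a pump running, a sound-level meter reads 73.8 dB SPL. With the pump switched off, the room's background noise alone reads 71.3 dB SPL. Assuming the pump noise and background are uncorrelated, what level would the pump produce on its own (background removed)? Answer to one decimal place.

Remove the background by subtracting linear intensities:
L_src = 10·log₁₀(10^(73.8/10) − 10^(71.3/10)) = 10·log₁₀(10500000) = 70.2 dB SPL.

70.2 dB SPL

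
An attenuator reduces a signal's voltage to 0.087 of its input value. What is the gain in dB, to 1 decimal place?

For a voltage ratio, dB = 20·log₁₀(V₂/V₁).
20·log₁₀(0.087) = -21.2 dB.

-21.2 dB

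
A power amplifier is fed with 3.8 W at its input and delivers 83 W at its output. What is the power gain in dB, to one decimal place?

For a power ratio, dB = 10·log₁₀(P₂/P₁).
10·log₁₀(83/3.8) = 10·log₁₀(21.84) = 13.4 dB.

13.4 dB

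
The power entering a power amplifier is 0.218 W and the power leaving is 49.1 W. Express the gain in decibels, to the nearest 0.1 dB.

23.5 dB

Power is a power quantity, so gain = 10·log₁₀(P_out/P_in).
10·log₁₀(49.1/0.218) = 10·log₁₀(225.2) = 23.5 dB.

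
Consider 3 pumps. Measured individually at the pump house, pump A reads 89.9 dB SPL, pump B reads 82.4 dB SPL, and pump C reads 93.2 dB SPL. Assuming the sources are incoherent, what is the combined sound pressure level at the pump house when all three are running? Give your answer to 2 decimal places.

Uncorrelated sources add in intensity (power), not in dB.
L_total = 10·log₁₀(10^(89.9/10) + 10^(82.4/10) + 10^(93.2/10)) = 10·log₁₀(3240000000) = 95.11 dB SPL.

95.11 dB SPL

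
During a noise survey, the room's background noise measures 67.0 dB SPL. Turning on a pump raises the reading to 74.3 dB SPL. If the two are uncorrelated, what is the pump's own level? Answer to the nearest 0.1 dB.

Background correction is a power subtraction:
L_src = 10·log₁₀(10^(74.3/10) − 10^(67.0/10)) = 10·log₁₀(21900000) = 73.4 dB SPL.

73.4 dB SPL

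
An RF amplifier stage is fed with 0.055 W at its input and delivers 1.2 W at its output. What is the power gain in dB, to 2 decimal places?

13.39 dB

Power is a power quantity, so gain = 10·log₁₀(P_out/P_in).
10·log₁₀(1.2/0.055) = 10·log₁₀(21.82) = 13.39 dB.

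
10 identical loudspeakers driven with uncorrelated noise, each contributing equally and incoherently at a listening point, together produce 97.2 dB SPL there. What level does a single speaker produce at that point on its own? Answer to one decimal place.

87.2 dB SPL

10 equal incoherent sources add 10·log₁₀(10) = 10.00 dB over one source.
L_one = 97.2 − 10.00 = 87.2 dB SPL.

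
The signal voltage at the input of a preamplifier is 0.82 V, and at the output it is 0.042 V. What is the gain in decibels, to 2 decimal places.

Voltage is an amplitude quantity, so gain = 20·log₁₀(V_out/V_in).
20·log₁₀(0.042/0.82) = 20·log₁₀(0.05122) = -25.81 dB.

-25.81 dB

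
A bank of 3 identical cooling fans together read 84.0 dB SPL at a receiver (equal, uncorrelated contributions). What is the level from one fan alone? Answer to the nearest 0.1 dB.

3 equal incoherent sources add 10·log₁₀(3) = 4.77 dB over one source.
L_one = 84.0 − 4.77 = 79.2 dB SPL.

79.2 dB SPL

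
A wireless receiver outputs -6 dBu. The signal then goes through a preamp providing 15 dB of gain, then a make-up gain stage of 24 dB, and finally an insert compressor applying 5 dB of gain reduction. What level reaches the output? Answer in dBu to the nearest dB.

+28 dBu

Gain stages sum in dB:
-6 + 15 + 24 − 5 = +28 dBu.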